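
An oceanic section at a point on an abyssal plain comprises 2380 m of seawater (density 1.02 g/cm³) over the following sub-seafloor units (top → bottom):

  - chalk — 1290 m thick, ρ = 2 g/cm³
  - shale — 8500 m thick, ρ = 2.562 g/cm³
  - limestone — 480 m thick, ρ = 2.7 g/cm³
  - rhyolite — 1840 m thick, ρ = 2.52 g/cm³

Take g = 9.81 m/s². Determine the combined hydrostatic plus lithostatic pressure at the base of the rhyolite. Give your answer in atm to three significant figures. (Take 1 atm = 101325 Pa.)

3170 atm

seawater: 1020 kg/m³ × 9.81 m/s² × 2380 m = 2.381×10^7 Pa = 235.0 atm
chalk: 2000 kg/m³ × 9.81 m/s² × 1290 m = 2.531×10^7 Pa = 249.8 atm
shale: 2562 kg/m³ × 9.81 m/s² × 8500 m = 2.136×10^8 Pa = 2108 atm
limestone: 2700 kg/m³ × 9.81 m/s² × 480 m = 1.271×10^7 Pa = 125.5 atm
rhyolite: 2520 kg/m³ × 9.81 m/s² × 1840 m = 4.549×10^7 Pa = 448.9 atm
Total = 235.0 + 249.8 + 2108 + 125.5 + 448.9 = 3167.6 atm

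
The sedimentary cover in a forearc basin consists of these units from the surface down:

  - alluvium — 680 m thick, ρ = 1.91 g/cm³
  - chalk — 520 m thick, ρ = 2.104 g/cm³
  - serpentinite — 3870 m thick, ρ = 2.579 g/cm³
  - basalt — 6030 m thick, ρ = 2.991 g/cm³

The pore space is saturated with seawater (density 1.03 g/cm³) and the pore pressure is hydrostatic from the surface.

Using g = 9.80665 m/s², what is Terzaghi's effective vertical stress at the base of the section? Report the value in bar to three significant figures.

Overburden (lithostatic) stress σ_v:
alluvium: 1910 kg/m³ × 9.80665 m/s² × 680 m = 1.274×10^7 Pa = 12.74 MPa
chalk: 2104 kg/m³ × 9.80665 m/s² × 520 m = 1.073×10^7 Pa = 10.73 MPa
serpentinite: 2579 kg/m³ × 9.80665 m/s² × 3870 m = 9.788×10^7 Pa = 97.88 MPa
basalt: 2991 kg/m³ × 9.80665 m/s² × 6030 m = 1.769×10^8 Pa = 176.9 MPa
Total = 12.74 + 10.73 + 97.88 + 176.9 = 298.21 MPa
Pore pressure P_p = 1030 kg/m³ × 9.80665 m/s² × 11100 m = 1.121×10^8 Pa = 112.1 MPa
Effective stress σ' = σ_v − P_p = 298.2 − 112.1 = 186.09 MPa = 1860.9 bar

1860 bar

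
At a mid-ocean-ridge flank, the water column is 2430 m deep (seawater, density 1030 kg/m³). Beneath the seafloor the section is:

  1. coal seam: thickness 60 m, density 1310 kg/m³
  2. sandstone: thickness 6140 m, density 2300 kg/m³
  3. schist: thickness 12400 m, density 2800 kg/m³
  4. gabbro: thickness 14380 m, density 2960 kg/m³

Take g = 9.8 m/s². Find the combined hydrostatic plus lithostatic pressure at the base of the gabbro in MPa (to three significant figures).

seawater: 1030 kg/m³ × 9.8 m/s² × 2430 m = 2.453×10^7 Pa = 24.53 MPa
coal seam: 1310 kg/m³ × 9.8 m/s² × 60 m = 7.703×10^5 Pa = 0.7703 MPa
sandstone: 2300 kg/m³ × 9.8 m/s² × 6140 m = 1.384×10^8 Pa = 138.4 MPa
schist: 2800 kg/m³ × 9.8 m/s² × 12400 m = 3.403×10^8 Pa = 340.3 MPa
gabbro: 2960 kg/m³ × 9.8 m/s² × 14380 m = 4.171×10^8 Pa = 417.1 MPa
Total = 24.53 + 0.7703 + 138.4 + 340.3 + 417.1 = 921.09 MPa

921 MPa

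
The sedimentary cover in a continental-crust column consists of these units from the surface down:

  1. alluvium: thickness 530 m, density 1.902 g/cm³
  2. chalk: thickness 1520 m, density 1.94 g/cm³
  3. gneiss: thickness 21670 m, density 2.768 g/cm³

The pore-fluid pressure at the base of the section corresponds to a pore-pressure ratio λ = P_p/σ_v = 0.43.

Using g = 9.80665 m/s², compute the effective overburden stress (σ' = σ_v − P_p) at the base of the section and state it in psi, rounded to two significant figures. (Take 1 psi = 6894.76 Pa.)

Overburden (lithostatic) stress σ_v:
alluvium: 1902 kg/m³ × 9.80665 m/s² × 530 m = 9.886×10^6 Pa = 9.886 MPa
chalk: 1940 kg/m³ × 9.80665 m/s² × 1520 m = 2.892×10^7 Pa = 28.92 MPa
gneiss: 2768 kg/m³ × 9.80665 m/s² × 21670 m = 5.882×10^8 Pa = 588.2 MPa
Total = 9.886 + 28.92 + 588.2 = 627.03 MPa
Pore pressure P_p = λ·σ_v = 0.43 × 627.0 MPa = 269.6 MPa
Effective stress σ' = σ_v − P_p = 627.0 − 269.6 = 357.41 MPa = 51838 psi

52000 psi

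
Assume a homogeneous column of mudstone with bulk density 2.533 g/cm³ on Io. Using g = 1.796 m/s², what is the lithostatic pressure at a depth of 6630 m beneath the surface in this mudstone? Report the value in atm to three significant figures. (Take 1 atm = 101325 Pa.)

mudstone: 2533 kg/m³ × 1.796 m/s² × 6630 m = 3.016×10^7 Pa = 297.7 atm

298 atm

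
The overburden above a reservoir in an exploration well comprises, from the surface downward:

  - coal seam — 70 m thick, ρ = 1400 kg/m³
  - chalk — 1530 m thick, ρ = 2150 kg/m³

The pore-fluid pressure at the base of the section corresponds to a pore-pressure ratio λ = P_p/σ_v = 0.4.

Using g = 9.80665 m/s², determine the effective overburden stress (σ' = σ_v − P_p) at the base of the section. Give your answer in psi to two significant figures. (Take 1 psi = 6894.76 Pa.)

Overburden (lithostatic) stress σ_v:
coal seam: 1400 kg/m³ × 9.80665 m/s² × 70 m = 9.611×10^5 Pa = 0.9611 MPa
chalk: 2150 kg/m³ × 9.80665 m/s² × 1530 m = 3.226×10^7 Pa = 32.26 MPa
Total = 0.9611 + 32.26 = 33.220 MPa
Pore pressure P_p = λ·σ_v = 0.4 × 33.22 MPa = 13.29 MPa
Effective stress σ' = σ_v − P_p = 33.22 − 13.29 = 19.932 MPa = 2890.9 psi

2900 psi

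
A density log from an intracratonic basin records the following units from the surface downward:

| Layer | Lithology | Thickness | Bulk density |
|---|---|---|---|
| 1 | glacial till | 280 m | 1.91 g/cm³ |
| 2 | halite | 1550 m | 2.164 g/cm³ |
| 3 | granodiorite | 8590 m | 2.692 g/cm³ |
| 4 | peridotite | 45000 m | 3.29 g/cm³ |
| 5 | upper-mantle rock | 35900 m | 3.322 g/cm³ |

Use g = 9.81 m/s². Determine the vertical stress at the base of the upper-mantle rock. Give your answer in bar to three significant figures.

glacial till: 1910 kg/m³ × 9.81 m/s² × 280 m = 5.246×10^6 Pa = 52.46 bar
halite: 2164 kg/m³ × 9.81 m/s² × 1550 m = 3.290×10^7 Pa = 329.0 bar
granodiorite: 2692 kg/m³ × 9.81 m/s² × 8590 m = 2.268×10^8 Pa = 2268 bar
peridotite: 3290 kg/m³ × 9.81 m/s² × 45000 m = 1.452×10^9 Pa = 14524 bar
upper-mantle rock: 3322 kg/m³ × 9.81 m/s² × 35900 m = 1.170×10^9 Pa = 11699 bar
Total = 52.46 + 329.0 + 2268 + 14524 + 11699 = 28873 bar

28900 bar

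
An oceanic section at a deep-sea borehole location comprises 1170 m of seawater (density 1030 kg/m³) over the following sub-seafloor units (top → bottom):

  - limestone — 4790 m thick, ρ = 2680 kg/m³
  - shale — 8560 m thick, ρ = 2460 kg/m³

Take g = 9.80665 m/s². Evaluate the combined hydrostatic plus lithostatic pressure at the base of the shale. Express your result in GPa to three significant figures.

seawater: 1030 kg/m³ × 9.80665 m/s² × 1170 m = 1.182×10^7 Pa = 0.01182 GPa
limestone: 2680 kg/m³ × 9.80665 m/s² × 4790 m = 1.259×10^8 Pa = 0.1259 GPa
shale: 2460 kg/m³ × 9.80665 m/s² × 8560 m = 2.065×10^8 Pa = 0.2065 GPa
Total = 0.01182 + 0.1259 + 0.2065 = 0.34421 GPa

0.344 GPa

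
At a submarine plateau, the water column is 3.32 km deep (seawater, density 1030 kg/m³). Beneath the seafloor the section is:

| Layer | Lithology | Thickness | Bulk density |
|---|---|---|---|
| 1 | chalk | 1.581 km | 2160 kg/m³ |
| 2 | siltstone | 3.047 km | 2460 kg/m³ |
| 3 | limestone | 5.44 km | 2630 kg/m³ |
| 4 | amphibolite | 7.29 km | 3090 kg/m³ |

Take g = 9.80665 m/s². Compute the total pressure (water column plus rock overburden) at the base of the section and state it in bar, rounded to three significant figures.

seawater: 1030 kg/m³ × 9.80665 m/s² × 3320 m = 3.353×10^7 Pa = 335.3 bar
chalk: 2160 kg/m³ × 9.80665 m/s² × 1581 m = 3.349×10^7 Pa = 334.9 bar
siltstone: 2460 kg/m³ × 9.80665 m/s² × 3047 m = 7.351×10^7 Pa = 735.1 bar
limestone: 2630 kg/m³ × 9.80665 m/s² × 5440 m = 1.403×10^8 Pa = 1403 bar
amphibolite: 3090 kg/m³ × 9.80665 m/s² × 7290 m = 2.209×10^8 Pa = 2209 bar
Total = 335.3 + 334.9 + 735.1 + 1403 + 2209 = 5017.4 bar

5020 bar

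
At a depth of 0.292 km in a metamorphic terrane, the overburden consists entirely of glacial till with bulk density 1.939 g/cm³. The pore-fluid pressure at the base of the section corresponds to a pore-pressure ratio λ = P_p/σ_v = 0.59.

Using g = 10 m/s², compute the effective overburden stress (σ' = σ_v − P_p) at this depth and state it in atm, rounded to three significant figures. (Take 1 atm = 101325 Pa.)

Overburden (lithostatic) stress σ_v:
glacial till: 1939 kg/m³ × 10 m/s² × 292 m = 5.662×10^6 Pa = 5.662 MPa
Pore pressure P_p = λ·σ_v = 0.59 × 5.662 MPa = 3.341 MPa
Effective stress σ' = σ_v − P_p = 5.662 − 3.341 = 2.3214 MPa = 22.910 atm

22.9 atm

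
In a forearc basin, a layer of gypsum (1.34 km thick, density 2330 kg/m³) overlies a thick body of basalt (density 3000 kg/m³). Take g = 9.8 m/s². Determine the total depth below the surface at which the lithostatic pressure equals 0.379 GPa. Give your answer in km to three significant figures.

Pressure at base of upper layers: 2330×9.8×1340 = 3.060×10^7 Pa = 0.03060 GPa
Remaining pressure to be supplied by basalt: 3.790×10^8 − 3.060×10^7 = 3.484×10^8 Pa
Additional depth in basalt = 3.484×10^8 Pa / (3000 kg/m³ × 9.8 m/s²) = 11850 m
Total depth = 1340 m + 11850 m = 13190 m
= 13.190 km

13.2 km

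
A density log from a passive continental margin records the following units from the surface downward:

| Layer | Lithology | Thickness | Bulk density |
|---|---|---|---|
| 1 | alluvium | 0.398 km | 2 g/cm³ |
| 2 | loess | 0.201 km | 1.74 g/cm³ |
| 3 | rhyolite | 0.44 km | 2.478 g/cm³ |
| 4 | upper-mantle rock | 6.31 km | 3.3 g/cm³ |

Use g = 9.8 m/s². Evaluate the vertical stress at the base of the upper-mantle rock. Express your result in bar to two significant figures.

2300 bar

alluvium: 2000 kg/m³ × 9.8 m/s² × 398 m = 7.801×10^6 Pa = 78.01 bar
loess: 1740 kg/m³ × 9.8 m/s² × 201 m = 3.427×10^6 Pa = 34.27 bar
rhyolite: 2478 kg/m³ × 9.8 m/s² × 440 m = 1.069×10^7 Pa = 106.9 bar
upper-mantle rock: 3300 kg/m³ × 9.8 m/s² × 6310 m = 2.041×10^8 Pa = 2041 bar
Total = 78.01 + 34.27 + 106.9 + 2041 = 2259.8 bar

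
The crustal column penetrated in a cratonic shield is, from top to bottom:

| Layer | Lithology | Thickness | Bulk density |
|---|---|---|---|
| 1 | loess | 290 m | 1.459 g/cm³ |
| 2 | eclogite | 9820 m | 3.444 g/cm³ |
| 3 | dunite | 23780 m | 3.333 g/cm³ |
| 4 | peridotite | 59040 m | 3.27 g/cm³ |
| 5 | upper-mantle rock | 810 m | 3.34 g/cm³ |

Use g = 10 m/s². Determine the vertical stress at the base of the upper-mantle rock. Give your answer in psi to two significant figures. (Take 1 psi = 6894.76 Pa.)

450000 psi

loess: 1459 kg/m³ × 10 m/s² × 290 m = 4.231×10^6 Pa = 613.7 psi
eclogite: 3444 kg/m³ × 10 m/s² × 9820 m = 3.382×10^8 Pa = 49052 psi
dunite: 3333 kg/m³ × 10 m/s² × 23780 m = 7.926×10^8 Pa = 1.150×10^5 psi
peridotite: 3270 kg/m³ × 10 m/s² × 59040 m = 1.931×10^9 Pa = 2.800×10^5 psi
upper-mantle rock: 3340 kg/m³ × 10 m/s² × 810 m = 2.705×10^7 Pa = 3924 psi
Total = 613.7 + 49052 + 1.150×10^5 + 2.800×10^5 + 3924 = 4.4856×10^5 psi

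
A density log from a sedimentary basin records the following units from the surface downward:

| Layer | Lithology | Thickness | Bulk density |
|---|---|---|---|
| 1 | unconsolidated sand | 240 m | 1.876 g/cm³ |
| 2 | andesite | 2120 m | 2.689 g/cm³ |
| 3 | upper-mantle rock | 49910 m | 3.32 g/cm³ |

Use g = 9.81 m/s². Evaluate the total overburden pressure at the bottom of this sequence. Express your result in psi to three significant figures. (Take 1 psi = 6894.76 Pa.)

unconsolidated sand: 1876 kg/m³ × 9.81 m/s² × 240 m = 4.417×10^6 Pa = 640.6 psi
andesite: 2689 kg/m³ × 9.81 m/s² × 2120 m = 5.592×10^7 Pa = 8111 psi
upper-mantle rock: 3320 kg/m³ × 9.81 m/s² × 49910 m = 1.626×10^9 Pa = 2.358×10^5 psi
Total = 640.6 + 8111 + 2.358×10^5 = 2.4451×10^5 psi

245000 psi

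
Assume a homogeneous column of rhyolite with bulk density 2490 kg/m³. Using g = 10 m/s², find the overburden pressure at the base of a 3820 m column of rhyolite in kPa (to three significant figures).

95100 kPa

rhyolite: 2490 kg/m³ × 10 m/s² × 3820 m = 9.512×10^7 Pa = 95118 kPa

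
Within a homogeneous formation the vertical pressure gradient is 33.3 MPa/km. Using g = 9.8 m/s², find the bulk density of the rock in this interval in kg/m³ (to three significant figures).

3400 kg/m³

ρ = (dP/dz)/g = 33.3 MPa/km / 9.8 m/s² = 33300 Pa/m / 9.8 m/s² = 3398.0 kg/m³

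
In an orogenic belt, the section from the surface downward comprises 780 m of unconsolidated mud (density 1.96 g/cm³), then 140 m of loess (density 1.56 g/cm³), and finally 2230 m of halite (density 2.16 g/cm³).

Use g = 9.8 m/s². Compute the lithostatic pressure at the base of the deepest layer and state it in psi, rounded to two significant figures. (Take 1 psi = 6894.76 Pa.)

9300 psi

unconsolidated mud: 1960 kg/m³ × 9.8 m/s² × 780 m = 1.498×10^7 Pa = 2173 psi
loess: 1560 kg/m³ × 9.8 m/s² × 140 m = 2.140×10^6 Pa = 310.4 psi
halite: 2160 kg/m³ × 9.8 m/s² × 2230 m = 4.720×10^7 Pa = 6846 psi
Total = 2173 + 310.4 + 6846 = 9329.9 psi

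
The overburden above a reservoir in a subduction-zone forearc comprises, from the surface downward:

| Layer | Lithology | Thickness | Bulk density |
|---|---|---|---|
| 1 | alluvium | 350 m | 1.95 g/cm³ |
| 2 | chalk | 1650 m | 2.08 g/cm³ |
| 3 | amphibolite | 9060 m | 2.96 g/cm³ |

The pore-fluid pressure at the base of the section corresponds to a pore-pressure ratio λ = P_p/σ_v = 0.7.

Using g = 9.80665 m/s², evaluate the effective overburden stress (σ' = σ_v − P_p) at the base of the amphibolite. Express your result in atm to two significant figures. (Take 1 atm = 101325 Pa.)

Overburden (lithostatic) stress σ_v:
alluvium: 1950 kg/m³ × 9.80665 m/s² × 350 m = 6.693×10^6 Pa = 6.693 MPa
chalk: 2080 kg/m³ × 9.80665 m/s² × 1650 m = 3.366×10^7 Pa = 33.66 MPa
amphibolite: 2960 kg/m³ × 9.80665 m/s² × 9060 m = 2.630×10^8 Pa = 263.0 MPa
Total = 6.693 + 33.66 + 263.0 = 303.34 MPa
Pore pressure P_p = λ·σ_v = 0.7 × 303.3 MPa = 212.3 MPa
Effective stress σ' = σ_v − P_p = 303.3 − 212.3 = 91.002 MPa = 898.12 atm

900 atm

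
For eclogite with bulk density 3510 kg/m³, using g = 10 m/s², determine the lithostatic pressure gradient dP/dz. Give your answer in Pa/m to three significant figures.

35100 Pa/m

dP/dz = ρg = 3510 kg/m³ × 10 m/s² = 35100 Pa/m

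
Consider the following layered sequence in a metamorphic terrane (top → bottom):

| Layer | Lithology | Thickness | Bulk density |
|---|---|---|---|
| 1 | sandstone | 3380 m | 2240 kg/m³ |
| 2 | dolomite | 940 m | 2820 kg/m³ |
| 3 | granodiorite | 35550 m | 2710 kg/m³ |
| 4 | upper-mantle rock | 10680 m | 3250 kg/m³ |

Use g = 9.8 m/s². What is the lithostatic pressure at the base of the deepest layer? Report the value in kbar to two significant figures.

14 kbar

sandstone: 2240 kg/m³ × 9.8 m/s² × 3380 m = 7.420×10^7 Pa = 0.7420 kbar
dolomite: 2820 kg/m³ × 9.8 m/s² × 940 m = 2.598×10^7 Pa = 0.2598 kbar
granodiorite: 2710 kg/m³ × 9.8 m/s² × 35550 m = 9.441×10^8 Pa = 9.441 kbar
upper-mantle rock: 3250 kg/m³ × 9.8 m/s² × 10680 m = 3.402×10^8 Pa = 3.402 kbar
Total = 0.7420 + 0.2598 + 9.441 + 3.402 = 13.845 kbar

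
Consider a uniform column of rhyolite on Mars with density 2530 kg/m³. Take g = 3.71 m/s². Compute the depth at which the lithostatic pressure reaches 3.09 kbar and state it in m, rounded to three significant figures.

32900 m

h = P/(ρg) = 3.09 kbar / (2530 kg/m³ × 3.71 m/s²) = 3.090×10^8 Pa / 9386.3 Pa/m = 32920 m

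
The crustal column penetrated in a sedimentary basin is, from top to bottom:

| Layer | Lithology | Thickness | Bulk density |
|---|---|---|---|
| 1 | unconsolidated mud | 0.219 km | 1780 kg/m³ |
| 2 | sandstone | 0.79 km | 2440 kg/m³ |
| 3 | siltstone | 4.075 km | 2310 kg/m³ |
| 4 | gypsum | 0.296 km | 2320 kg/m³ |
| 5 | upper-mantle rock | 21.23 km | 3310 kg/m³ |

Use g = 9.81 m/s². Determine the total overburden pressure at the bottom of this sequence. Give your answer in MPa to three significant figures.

unconsolidated mud: 1780 kg/m³ × 9.81 m/s² × 219 m = 3.824×10^6 Pa = 3.824 MPa
sandstone: 2440 kg/m³ × 9.81 m/s² × 790 m = 1.891×10^7 Pa = 18.91 MPa
siltstone: 2310 kg/m³ × 9.81 m/s² × 4075 m = 9.234×10^7 Pa = 92.34 MPa
gypsum: 2320 kg/m³ × 9.81 m/s² × 296 m = 6.737×10^6 Pa = 6.737 MPa
upper-mantle rock: 3310 kg/m³ × 9.81 m/s² × 21230 m = 6.894×10^8 Pa = 689.4 MPa
Total = 3.824 + 18.91 + 92.34 + 6.737 + 689.4 = 811.18 MPa

811 MPa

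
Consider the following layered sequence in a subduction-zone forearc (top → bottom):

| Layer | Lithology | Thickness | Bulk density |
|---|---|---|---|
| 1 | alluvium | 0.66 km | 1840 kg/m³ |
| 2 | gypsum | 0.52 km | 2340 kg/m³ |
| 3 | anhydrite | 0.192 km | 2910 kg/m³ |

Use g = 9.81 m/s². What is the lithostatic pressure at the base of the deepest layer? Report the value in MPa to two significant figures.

29 MPa

alluvium: 1840 kg/m³ × 9.81 m/s² × 660 m = 1.191×10^7 Pa = 11.91 MPa
gypsum: 2340 kg/m³ × 9.81 m/s² × 520 m = 1.194×10^7 Pa = 11.94 MPa
anhydrite: 2910 kg/m³ × 9.81 m/s² × 192 m = 5.481×10^6 Pa = 5.481 MPa
Total = 11.91 + 11.94 + 5.481 = 29.331 MPa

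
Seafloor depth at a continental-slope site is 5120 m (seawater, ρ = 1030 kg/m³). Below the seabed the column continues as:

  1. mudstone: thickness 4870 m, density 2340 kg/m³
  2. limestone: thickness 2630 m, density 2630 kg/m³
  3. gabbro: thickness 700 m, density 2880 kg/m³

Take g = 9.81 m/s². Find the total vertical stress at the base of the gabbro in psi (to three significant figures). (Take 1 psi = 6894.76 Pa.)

36400 psi

seawater: 1030 kg/m³ × 9.81 m/s² × 5120 m = 5.173×10^7 Pa = 7503 psi
mudstone: 2340 kg/m³ × 9.81 m/s² × 4870 m = 1.118×10^8 Pa = 16214 psi
limestone: 2630 kg/m³ × 9.81 m/s² × 2630 m = 6.785×10^7 Pa = 9842 psi
gabbro: 2880 kg/m³ × 9.81 m/s² × 700 m = 1.978×10^7 Pa = 2868 psi
Total = 7503 + 16214 + 9842 + 2868 = 36427 psi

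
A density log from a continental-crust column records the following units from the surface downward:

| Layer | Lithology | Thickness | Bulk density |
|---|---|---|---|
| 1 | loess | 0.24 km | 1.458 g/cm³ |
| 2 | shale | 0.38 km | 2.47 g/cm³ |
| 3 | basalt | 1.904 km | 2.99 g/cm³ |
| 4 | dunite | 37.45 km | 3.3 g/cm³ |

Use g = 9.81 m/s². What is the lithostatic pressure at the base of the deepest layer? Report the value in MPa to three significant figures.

loess: 1458 kg/m³ × 9.81 m/s² × 240 m = 3.433×10^6 Pa = 3.433 MPa
shale: 2470 kg/m³ × 9.81 m/s² × 380 m = 9.208×10^6 Pa = 9.208 MPa
basalt: 2990 kg/m³ × 9.81 m/s² × 1904 m = 5.585×10^7 Pa = 55.85 MPa
dunite: 3300 kg/m³ × 9.81 m/s² × 37450 m = 1.212×10^9 Pa = 1212 MPa
Total = 3.433 + 9.208 + 55.85 + 1212 = 1280.9 MPa

1280 MPa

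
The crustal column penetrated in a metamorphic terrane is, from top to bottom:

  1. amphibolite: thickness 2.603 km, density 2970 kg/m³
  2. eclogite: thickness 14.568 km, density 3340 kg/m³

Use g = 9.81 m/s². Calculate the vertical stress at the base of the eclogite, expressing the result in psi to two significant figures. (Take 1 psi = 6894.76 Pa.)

amphibolite: 2970 kg/m³ × 9.81 m/s² × 2603 m = 7.584×10^7 Pa = 11000 psi
eclogite: 3340 kg/m³ × 9.81 m/s² × 14568 m = 4.773×10^8 Pa = 69230 psi
Total = 11000 + 69230 = 80230 psi

80000 psi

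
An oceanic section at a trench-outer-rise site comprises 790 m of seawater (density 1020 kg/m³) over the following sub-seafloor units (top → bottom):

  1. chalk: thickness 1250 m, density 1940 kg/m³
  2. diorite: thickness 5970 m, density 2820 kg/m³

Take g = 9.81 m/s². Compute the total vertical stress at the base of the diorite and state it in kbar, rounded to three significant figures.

1.97 kbar

seawater: 1020 kg/m³ × 9.81 m/s² × 790 m = 7.905×10^6 Pa = 0.07905 kbar
chalk: 1940 kg/m³ × 9.81 m/s² × 1250 m = 2.379×10^7 Pa = 0.2379 kbar
diorite: 2820 kg/m³ × 9.81 m/s² × 5970 m = 1.652×10^8 Pa = 1.652 kbar
Total = 0.07905 + 0.2379 + 1.652 = 1.9685 kbar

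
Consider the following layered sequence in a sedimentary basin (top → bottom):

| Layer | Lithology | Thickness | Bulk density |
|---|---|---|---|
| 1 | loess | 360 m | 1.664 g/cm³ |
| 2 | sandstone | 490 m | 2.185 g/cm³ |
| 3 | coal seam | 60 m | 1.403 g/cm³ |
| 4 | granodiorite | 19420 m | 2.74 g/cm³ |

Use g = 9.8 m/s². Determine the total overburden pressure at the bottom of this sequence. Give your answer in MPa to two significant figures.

540 MPa

loess: 1664 kg/m³ × 9.8 m/s² × 360 m = 5.871×10^6 Pa = 5.871 MPa
sandstone: 2185 kg/m³ × 9.8 m/s² × 490 m = 1.049×10^7 Pa = 10.49 MPa
coal seam: 1403 kg/m³ × 9.8 m/s² × 60 m = 8.250×10^5 Pa = 0.8250 MPa
granodiorite: 2740 kg/m³ × 9.8 m/s² × 19420 m = 5.215×10^8 Pa = 521.5 MPa
Total = 5.871 + 10.49 + 0.8250 + 521.5 = 538.65 MPa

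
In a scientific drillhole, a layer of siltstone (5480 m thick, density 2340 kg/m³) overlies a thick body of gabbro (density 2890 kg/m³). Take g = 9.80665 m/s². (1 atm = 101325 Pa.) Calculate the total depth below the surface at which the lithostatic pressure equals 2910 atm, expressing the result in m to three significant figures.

11400 m

Pressure at base of upper layers: 2340×9.80665×5480 = 1.258×10^8 Pa = 1241 atm
Remaining pressure to be supplied by gabbro: 2.949×10^8 − 1.258×10^8 = 1.691×10^8 Pa
Additional depth in gabbro = 1.691×10^8 Pa / (2890 kg/m³ × 9.80665 m/s²) = 5966.7 m
Total depth = 5480 m + 5966.7 m = 11447 m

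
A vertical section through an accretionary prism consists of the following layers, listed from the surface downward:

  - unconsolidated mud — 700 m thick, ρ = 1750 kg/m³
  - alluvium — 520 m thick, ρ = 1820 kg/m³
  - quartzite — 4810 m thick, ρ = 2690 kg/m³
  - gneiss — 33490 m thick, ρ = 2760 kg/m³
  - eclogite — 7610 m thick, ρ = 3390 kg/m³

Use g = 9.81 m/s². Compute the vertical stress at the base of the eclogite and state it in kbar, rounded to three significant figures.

13.1 kbar

unconsolidated mud: 1750 kg/m³ × 9.81 m/s² × 700 m = 1.202×10^7 Pa = 0.1202 kbar
alluvium: 1820 kg/m³ × 9.81 m/s² × 520 m = 9.284×10^6 Pa = 0.09284 kbar
quartzite: 2690 kg/m³ × 9.81 m/s² × 4810 m = 1.269×10^8 Pa = 1.269 kbar
gneiss: 2760 kg/m³ × 9.81 m/s² × 33490 m = 9.068×10^8 Pa = 9.068 kbar
eclogite: 3390 kg/m³ × 9.81 m/s² × 7610 m = 2.531×10^8 Pa = 2.531 kbar
Total = 0.1202 + 0.09284 + 1.269 + 9.068 + 2.531 = 13.081 kbar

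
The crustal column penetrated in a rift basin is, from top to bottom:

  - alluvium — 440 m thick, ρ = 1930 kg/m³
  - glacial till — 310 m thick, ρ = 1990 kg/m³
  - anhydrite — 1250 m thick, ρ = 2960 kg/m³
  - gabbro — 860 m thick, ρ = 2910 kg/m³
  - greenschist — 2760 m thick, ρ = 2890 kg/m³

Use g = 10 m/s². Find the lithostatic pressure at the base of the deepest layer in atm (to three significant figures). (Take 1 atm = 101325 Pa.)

alluvium: 1930 kg/m³ × 10 m/s² × 440 m = 8.492×10^6 Pa = 83.81 atm
glacial till: 1990 kg/m³ × 10 m/s² × 310 m = 6.169×10^6 Pa = 60.88 atm
anhydrite: 2960 kg/m³ × 10 m/s² × 1250 m = 3.700×10^7 Pa = 365.2 atm
gabbro: 2910 kg/m³ × 10 m/s² × 860 m = 2.503×10^7 Pa = 247.0 atm
greenschist: 2890 kg/m³ × 10 m/s² × 2760 m = 7.976×10^7 Pa = 787.2 atm
Total = 83.81 + 60.88 + 365.2 + 247.0 + 787.2 = 1544.1 atm

1540 atm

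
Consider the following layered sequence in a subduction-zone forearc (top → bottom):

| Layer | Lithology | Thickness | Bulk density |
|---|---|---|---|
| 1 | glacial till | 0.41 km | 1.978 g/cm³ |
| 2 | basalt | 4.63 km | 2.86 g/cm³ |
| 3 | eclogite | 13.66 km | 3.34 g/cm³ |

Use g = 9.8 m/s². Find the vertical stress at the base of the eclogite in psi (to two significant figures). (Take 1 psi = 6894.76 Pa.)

glacial till: 1978 kg/m³ × 9.8 m/s² × 410 m = 7.948×10^6 Pa = 1153 psi
basalt: 2860 kg/m³ × 9.8 m/s² × 4630 m = 1.298×10^8 Pa = 18821 psi
eclogite: 3340 kg/m³ × 9.8 m/s² × 13660 m = 4.471×10^8 Pa = 64849 psi
Total = 1153 + 18821 + 64849 = 84823 psi

85000 psi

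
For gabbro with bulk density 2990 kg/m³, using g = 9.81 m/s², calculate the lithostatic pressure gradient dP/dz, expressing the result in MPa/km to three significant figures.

dP/dz = ρg = 2990 kg/m³ × 9.81 m/s² = 29332 Pa/m
= 29332 Pa/m × (1 MPa/km / 1000.0 Pa/m) = 29.332 MPa/km

29.3 MPa/km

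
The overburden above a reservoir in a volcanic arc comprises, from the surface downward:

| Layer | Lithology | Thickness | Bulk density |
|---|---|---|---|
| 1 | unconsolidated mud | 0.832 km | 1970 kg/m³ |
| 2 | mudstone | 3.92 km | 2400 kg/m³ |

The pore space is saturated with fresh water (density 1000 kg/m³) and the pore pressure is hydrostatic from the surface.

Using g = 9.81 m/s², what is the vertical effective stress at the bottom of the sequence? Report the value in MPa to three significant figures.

Overburden (lithostatic) stress σ_v:
unconsolidated mud: 1970 kg/m³ × 9.81 m/s² × 832 m = 1.608×10^7 Pa = 16.08 MPa
mudstone: 2400 kg/m³ × 9.81 m/s² × 3920 m = 9.229×10^7 Pa = 92.29 MPa
Total = 16.08 + 92.29 = 108.37 MPa
Pore pressure P_p = 1000 kg/m³ × 9.81 m/s² × 4752 m = 4.662×10^7 Pa = 46.62 MPa
Effective stress σ' = σ_v − P_p = 108.4 − 46.62 = 61.754 MPa

61.8 MPa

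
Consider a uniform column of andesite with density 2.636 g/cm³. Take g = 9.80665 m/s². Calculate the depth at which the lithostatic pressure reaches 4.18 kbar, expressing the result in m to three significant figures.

16200 m

h = P/(ρg) = 4.18 kbar / (2636 kg/m³ × 9.80665 m/s²) = 4.180×10^8 Pa / 25850 Pa/m = 16170 m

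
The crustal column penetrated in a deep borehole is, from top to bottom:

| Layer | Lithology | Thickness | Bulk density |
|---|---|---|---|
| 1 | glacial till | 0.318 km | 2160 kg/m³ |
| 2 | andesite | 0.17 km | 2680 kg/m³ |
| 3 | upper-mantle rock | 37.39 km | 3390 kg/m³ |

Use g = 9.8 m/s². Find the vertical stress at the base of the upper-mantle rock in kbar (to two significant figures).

13 kbar

glacial till: 2160 kg/m³ × 9.8 m/s² × 318 m = 6.731×10^6 Pa = 0.06731 kbar
andesite: 2680 kg/m³ × 9.8 m/s² × 170 m = 4.465×10^6 Pa = 0.04465 kbar
upper-mantle rock: 3390 kg/m³ × 9.8 m/s² × 37390 m = 1.242×10^9 Pa = 12.42 kbar
Total = 0.06731 + 0.04465 + 12.42 = 12.534 kbar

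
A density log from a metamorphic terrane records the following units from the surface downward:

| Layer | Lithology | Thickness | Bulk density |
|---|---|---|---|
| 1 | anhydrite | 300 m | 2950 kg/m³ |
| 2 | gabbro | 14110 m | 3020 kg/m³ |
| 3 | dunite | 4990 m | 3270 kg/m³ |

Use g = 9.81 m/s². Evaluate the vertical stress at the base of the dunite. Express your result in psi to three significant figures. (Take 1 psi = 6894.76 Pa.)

anhydrite: 2950 kg/m³ × 9.81 m/s² × 300 m = 8.682×10^6 Pa = 1259 psi
gabbro: 3020 kg/m³ × 9.81 m/s² × 14110 m = 4.180×10^8 Pa = 60630 psi
dunite: 3270 kg/m³ × 9.81 m/s² × 4990 m = 1.601×10^8 Pa = 23217 psi
Total = 1259 + 60630 + 23217 = 85105 psi

85100 psi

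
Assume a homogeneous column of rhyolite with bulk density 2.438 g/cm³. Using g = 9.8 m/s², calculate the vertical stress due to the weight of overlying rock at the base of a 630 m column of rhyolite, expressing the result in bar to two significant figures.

150 bar

rhyolite: 2438 kg/m³ × 9.8 m/s² × 630 m = 1.505×10^7 Pa = 150.5 bar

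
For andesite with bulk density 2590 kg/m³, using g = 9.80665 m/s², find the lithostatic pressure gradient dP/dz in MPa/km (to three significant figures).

dP/dz = ρg = 2590 kg/m³ × 9.80665 m/s² = 25399 Pa/m
= 25399 Pa/m × (1 MPa/km / 1000.0 Pa/m) = 25.399 MPa/km

25.4 MPa/km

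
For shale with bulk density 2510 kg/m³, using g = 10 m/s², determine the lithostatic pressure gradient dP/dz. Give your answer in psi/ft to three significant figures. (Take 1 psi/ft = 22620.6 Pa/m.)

1.11 psi/ft

dP/dz = ρg = 2510 kg/m³ × 10 m/s² = 25100 Pa/m
= 25100 Pa/m × (1 psi/ft / 22621 Pa/m) = 1.1096 psi/ft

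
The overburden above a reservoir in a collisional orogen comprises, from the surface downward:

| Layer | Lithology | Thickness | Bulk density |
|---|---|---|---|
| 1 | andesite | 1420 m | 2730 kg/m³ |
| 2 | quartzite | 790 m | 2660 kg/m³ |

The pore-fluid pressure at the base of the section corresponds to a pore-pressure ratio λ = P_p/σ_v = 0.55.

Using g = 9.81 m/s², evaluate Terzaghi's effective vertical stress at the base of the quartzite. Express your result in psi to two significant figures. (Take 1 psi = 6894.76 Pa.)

Overburden (lithostatic) stress σ_v:
andesite: 2730 kg/m³ × 9.81 m/s² × 1420 m = 3.803×10^7 Pa = 38.03 MPa
quartzite: 2660 kg/m³ × 9.81 m/s² × 790 m = 2.061×10^7 Pa = 20.61 MPa
Total = 38.03 + 20.61 = 58.644 MPa
Pore pressure P_p = λ·σ_v = 0.55 × 58.64 MPa = 32.25 MPa
Effective stress σ' = σ_v − P_p = 58.64 − 32.25 = 26.390 MPa = 3827.5 psi

3800 psi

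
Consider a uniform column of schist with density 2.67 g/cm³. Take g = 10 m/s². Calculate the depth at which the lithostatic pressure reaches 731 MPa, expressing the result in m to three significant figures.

h = P/(ρg) = 731 MPa / (2670 kg/m³ × 10 m/s²) = 7.310×10^8 Pa / 26700 Pa/m = 27378 m

27400 m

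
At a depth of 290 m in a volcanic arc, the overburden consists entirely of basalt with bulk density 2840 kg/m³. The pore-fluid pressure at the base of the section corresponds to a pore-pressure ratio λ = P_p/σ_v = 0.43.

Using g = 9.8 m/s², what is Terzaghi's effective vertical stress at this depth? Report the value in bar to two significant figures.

46 bar

Overburden (lithostatic) stress σ_v:
basalt: 2840 kg/m³ × 9.8 m/s² × 290 m = 8.071×10^6 Pa = 8.071 MPa
Pore pressure P_p = λ·σ_v = 0.43 × 8.071 MPa = 3.471 MPa
Effective stress σ' = σ_v − P_p = 8.071 − 3.471 = 4.6006 MPa = 46.006 bar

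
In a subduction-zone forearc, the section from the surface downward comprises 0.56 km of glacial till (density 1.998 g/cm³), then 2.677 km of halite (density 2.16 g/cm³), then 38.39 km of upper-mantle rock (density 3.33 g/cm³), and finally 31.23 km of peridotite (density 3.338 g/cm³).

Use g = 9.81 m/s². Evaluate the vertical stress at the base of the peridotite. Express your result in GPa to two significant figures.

2.3 GPa

glacial till: 1998 kg/m³ × 9.81 m/s² × 560 m = 1.098×10^7 Pa = 0.01098 GPa
halite: 2160 kg/m³ × 9.81 m/s² × 2677 m = 5.672×10^7 Pa = 0.05672 GPa
upper-mantle rock: 3330 kg/m³ × 9.81 m/s² × 38390 m = 1.254×10^9 Pa = 1.254 GPa
peridotite: 3338 kg/m³ × 9.81 m/s² × 31230 m = 1.023×10^9 Pa = 1.023 GPa
Total = 0.01098 + 0.05672 + 1.254 + 1.023 = 2.3444 GPa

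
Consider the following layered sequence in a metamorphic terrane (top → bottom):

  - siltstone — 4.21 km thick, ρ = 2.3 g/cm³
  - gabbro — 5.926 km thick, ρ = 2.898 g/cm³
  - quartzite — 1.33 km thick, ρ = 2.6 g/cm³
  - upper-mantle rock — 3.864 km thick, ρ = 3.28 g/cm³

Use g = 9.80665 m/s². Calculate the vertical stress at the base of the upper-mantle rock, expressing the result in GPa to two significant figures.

0.42 GPa

siltstone: 2300 kg/m³ × 9.80665 m/s² × 4210 m = 9.496×10^7 Pa = 0.09496 GPa
gabbro: 2898 kg/m³ × 9.80665 m/s² × 5926 m = 1.684×10^8 Pa = 0.1684 GPa
quartzite: 2600 kg/m³ × 9.80665 m/s² × 1330 m = 3.391×10^7 Pa = 0.03391 GPa
upper-mantle rock: 3280 kg/m³ × 9.80665 m/s² × 3864 m = 1.243×10^8 Pa = 0.1243 GPa
Total = 0.09496 + 0.1684 + 0.03391 + 0.1243 = 0.42157 GPa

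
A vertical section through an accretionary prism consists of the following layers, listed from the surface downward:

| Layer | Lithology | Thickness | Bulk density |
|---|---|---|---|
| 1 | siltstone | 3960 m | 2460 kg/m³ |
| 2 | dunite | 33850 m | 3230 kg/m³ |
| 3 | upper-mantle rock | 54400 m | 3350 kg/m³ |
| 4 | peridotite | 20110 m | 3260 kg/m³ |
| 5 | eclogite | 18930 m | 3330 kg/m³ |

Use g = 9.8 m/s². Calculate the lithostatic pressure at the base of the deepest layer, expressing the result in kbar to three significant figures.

siltstone: 2460 kg/m³ × 9.8 m/s² × 3960 m = 9.547×10^7 Pa = 0.9547 kbar
dunite: 3230 kg/m³ × 9.8 m/s² × 33850 m = 1.071×10^9 Pa = 10.71 kbar
upper-mantle rock: 3350 kg/m³ × 9.8 m/s² × 54400 m = 1.786×10^9 Pa = 17.86 kbar
peridotite: 3260 kg/m³ × 9.8 m/s² × 20110 m = 6.425×10^8 Pa = 6.425 kbar
eclogite: 3330 kg/m³ × 9.8 m/s² × 18930 m = 6.178×10^8 Pa = 6.178 kbar
Total = 0.9547 + 10.71 + 17.86 + 6.425 + 6.178 = 42.131 kbar

42.1 kbar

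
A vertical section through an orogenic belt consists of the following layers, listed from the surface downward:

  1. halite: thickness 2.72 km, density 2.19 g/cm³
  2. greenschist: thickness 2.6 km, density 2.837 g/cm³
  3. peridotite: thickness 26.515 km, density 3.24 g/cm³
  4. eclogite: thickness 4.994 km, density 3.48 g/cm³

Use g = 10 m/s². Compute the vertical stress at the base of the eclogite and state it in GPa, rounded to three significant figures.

1.17 GPa

halite: 2190 kg/m³ × 10 m/s² × 2720 m = 5.957×10^7 Pa = 0.05957 GPa
greenschist: 2837 kg/m³ × 10 m/s² × 2600 m = 7.376×10^7 Pa = 0.07376 GPa
peridotite: 3240 kg/m³ × 10 m/s² × 26515 m = 8.591×10^8 Pa = 0.8591 GPa
eclogite: 3480 kg/m³ × 10 m/s² × 4994 m = 1.738×10^8 Pa = 0.1738 GPa
Total = 0.05957 + 0.07376 + 0.8591 + 0.1738 = 1.1662 GPa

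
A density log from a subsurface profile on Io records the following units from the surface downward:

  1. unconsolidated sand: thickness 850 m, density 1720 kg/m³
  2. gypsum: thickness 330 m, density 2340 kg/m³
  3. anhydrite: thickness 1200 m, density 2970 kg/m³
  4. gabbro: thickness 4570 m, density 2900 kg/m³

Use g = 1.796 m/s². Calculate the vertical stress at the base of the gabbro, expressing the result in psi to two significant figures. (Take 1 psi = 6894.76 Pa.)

unconsolidated sand: 1720 kg/m³ × 1.796 m/s² × 850 m = 2.626×10^6 Pa = 380.8 psi
gypsum: 2340 kg/m³ × 1.796 m/s² × 330 m = 1.387×10^6 Pa = 201.1 psi
anhydrite: 2970 kg/m³ × 1.796 m/s² × 1200 m = 6.401×10^6 Pa = 928.4 psi
gabbro: 2900 kg/m³ × 1.796 m/s² × 4570 m = 2.380×10^7 Pa = 3452 psi
Total = 380.8 + 201.1 + 928.4 + 3452 = 4962.6 psi

5000 psi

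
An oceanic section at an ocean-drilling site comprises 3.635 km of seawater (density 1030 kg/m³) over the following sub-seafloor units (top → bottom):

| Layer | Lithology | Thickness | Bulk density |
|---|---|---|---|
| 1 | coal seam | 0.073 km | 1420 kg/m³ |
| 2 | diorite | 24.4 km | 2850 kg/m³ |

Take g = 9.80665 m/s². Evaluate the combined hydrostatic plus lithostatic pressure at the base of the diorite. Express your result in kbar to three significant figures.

seawater: 1030 kg/m³ × 9.80665 m/s² × 3635 m = 3.672×10^7 Pa = 0.3672 kbar
coal seam: 1420 kg/m³ × 9.80665 m/s² × 73 m = 1.017×10^6 Pa = 0.01017 kbar
diorite: 2850 kg/m³ × 9.80665 m/s² × 24400 m = 6.820×10^8 Pa = 6.820 kbar
Total = 0.3672 + 0.01017 + 6.820 = 7.1969 kbar

7.20 kbar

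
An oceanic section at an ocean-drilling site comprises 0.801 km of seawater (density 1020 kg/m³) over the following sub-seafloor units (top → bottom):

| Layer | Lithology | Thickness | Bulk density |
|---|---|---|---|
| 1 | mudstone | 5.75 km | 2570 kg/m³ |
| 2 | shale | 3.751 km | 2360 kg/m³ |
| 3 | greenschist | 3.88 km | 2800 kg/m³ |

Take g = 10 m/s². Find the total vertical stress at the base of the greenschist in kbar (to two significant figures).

3.5 kbar

seawater: 1020 kg/m³ × 10 m/s² × 801 m = 8.170×10^6 Pa = 0.08170 kbar
mudstone: 2570 kg/m³ × 10 m/s² × 5750 m = 1.478×10^8 Pa = 1.478 kbar
shale: 2360 kg/m³ × 10 m/s² × 3751 m = 8.852×10^7 Pa = 0.8852 kbar
greenschist: 2800 kg/m³ × 10 m/s² × 3880 m = 1.086×10^8 Pa = 1.086 kbar
Total = 0.08170 + 1.478 + 0.8852 + 1.086 = 3.5311 kbar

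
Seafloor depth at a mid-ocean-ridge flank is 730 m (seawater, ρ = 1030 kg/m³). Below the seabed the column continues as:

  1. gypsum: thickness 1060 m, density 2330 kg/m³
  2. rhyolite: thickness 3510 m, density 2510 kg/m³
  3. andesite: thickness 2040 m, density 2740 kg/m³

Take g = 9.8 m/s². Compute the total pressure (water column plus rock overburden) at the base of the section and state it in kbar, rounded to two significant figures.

seawater: 1030 kg/m³ × 9.8 m/s² × 730 m = 7.369×10^6 Pa = 0.07369 kbar
gypsum: 2330 kg/m³ × 9.8 m/s² × 1060 m = 2.420×10^7 Pa = 0.2420 kbar
rhyolite: 2510 kg/m³ × 9.8 m/s² × 3510 m = 8.634×10^7 Pa = 0.8634 kbar
andesite: 2740 kg/m³ × 9.8 m/s² × 2040 m = 5.478×10^7 Pa = 0.5478 kbar
Total = 0.07369 + 0.2420 + 0.8634 + 0.5478 = 1.7269 kbar

1.7 kbar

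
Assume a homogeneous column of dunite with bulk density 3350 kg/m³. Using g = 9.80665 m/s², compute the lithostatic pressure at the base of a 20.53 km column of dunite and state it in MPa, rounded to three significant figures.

dunite: 3350 kg/m³ × 9.80665 m/s² × 20530 m = 6.745×10^8 Pa = 674.5 MPa

674 MPa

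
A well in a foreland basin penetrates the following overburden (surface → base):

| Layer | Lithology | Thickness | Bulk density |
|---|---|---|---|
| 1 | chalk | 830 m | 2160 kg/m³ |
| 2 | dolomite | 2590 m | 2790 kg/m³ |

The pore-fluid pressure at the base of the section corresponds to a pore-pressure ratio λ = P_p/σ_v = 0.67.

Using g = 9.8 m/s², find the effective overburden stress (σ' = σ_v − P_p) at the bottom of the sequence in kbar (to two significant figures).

0.29 kbar

Overburden (lithostatic) stress σ_v:
chalk: 2160 kg/m³ × 9.8 m/s² × 830 m = 1.757×10^7 Pa = 17.57 MPa
dolomite: 2790 kg/m³ × 9.8 m/s² × 2590 m = 7.082×10^7 Pa = 70.82 MPa
Total = 17.57 + 70.82 = 88.385 MPa
Pore pressure P_p = λ·σ_v = 0.67 × 88.39 MPa = 59.22 MPa
Effective stress σ' = σ_v − P_p = 88.39 − 59.22 = 29.167 MPa = 0.29167 kbar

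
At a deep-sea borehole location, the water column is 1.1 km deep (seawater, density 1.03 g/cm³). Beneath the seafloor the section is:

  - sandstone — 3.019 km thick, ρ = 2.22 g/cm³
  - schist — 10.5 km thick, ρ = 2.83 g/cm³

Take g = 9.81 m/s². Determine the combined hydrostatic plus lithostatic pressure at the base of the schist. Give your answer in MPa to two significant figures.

370 MPa

seawater: 1030 kg/m³ × 9.81 m/s² × 1100 m = 1.111×10^7 Pa = 11.11 MPa
sandstone: 2220 kg/m³ × 9.81 m/s² × 3019 m = 6.575×10^7 Pa = 65.75 MPa
schist: 2830 kg/m³ × 9.81 m/s² × 10500 m = 2.915×10^8 Pa = 291.5 MPa
Total = 11.11 + 65.75 + 291.5 = 368.37 MPa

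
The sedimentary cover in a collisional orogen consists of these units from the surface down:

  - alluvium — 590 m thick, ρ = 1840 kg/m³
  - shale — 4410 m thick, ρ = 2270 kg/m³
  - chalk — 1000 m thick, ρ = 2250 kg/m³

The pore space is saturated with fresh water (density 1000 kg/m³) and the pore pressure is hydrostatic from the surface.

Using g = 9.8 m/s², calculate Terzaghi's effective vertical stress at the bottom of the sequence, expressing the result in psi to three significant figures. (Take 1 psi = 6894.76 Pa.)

Overburden (lithostatic) stress σ_v:
alluvium: 1840 kg/m³ × 9.8 m/s² × 590 m = 1.064×10^7 Pa = 10.64 MPa
shale: 2270 kg/m³ × 9.8 m/s² × 4410 m = 9.810×10^7 Pa = 98.10 MPa
chalk: 2250 kg/m³ × 9.8 m/s² × 1000 m = 2.205×10^7 Pa = 22.05 MPa
Total = 10.64 + 98.10 + 22.05 = 130.79 MPa
Pore pressure P_p = 1000 kg/m³ × 9.8 m/s² × 6000 m = 5.880×10^7 Pa = 58.80 MPa
Effective stress σ' = σ_v − P_p = 130.8 − 58.80 = 71.994 MPa = 10442 psi

10400 psi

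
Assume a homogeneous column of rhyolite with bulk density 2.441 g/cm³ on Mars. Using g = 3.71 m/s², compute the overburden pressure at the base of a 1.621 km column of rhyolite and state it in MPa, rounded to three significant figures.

14.7 MPa

rhyolite: 2441 kg/m³ × 3.71 m/s² × 1621 m = 1.468×10^7 Pa = 14.68 MPa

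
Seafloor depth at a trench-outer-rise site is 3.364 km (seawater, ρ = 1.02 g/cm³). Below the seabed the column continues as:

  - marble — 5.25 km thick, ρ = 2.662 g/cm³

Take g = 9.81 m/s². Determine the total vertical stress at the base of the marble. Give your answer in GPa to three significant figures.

seawater: 1020 kg/m³ × 9.81 m/s² × 3364 m = 3.366×10^7 Pa = 0.03366 GPa
marble: 2662 kg/m³ × 9.81 m/s² × 5250 m = 1.371×10^8 Pa = 0.1371 GPa
Total = 0.03366 + 0.1371 = 0.17076 GPa

0.171 GPa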